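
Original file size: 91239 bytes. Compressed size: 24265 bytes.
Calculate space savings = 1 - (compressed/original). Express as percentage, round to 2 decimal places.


ratio = compressed/original = 24265/91239 = 0.26595
savings = 1 - ratio = 1 - 0.26595 = 0.73405
as a percentage: 0.73405 * 100 = 73.41%

Space savings = 1 - 24265/91239 = 73.41%


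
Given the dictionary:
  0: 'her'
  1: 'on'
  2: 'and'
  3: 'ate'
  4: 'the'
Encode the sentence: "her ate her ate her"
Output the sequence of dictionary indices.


Look up each word in the dictionary:
  'her' -> 0
  'ate' -> 3
  'her' -> 0
  'ate' -> 3
  'her' -> 0

Encoded: [0, 3, 0, 3, 0]


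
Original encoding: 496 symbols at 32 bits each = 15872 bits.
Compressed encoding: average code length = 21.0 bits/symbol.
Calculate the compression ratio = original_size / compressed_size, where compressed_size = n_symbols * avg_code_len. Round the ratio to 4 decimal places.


original_size = n_symbols * orig_bits = 496 * 32 = 15872 bits
compressed_size = n_symbols * avg_code_len = 496 * 21.0 = 10416.0 bits
ratio = original_size / compressed_size = 15872 / 10416.0 = 1.5238

Compression ratio = 1.5238


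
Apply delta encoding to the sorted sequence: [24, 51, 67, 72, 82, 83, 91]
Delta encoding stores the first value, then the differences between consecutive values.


First value: 24
Deltas:
  51 - 24 = 27
  67 - 51 = 16
  72 - 67 = 5
  82 - 72 = 10
  83 - 82 = 1
  91 - 83 = 8


Delta encoded: [24, 27, 16, 5, 10, 1, 8]


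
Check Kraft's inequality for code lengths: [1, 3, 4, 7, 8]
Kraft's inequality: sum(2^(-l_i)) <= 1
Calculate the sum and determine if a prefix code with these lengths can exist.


Sum = 2^(-1) + 2^(-3) + 2^(-4) + 2^(-7) + 2^(-8)
    = 0.5 + 0.125 + 0.0625 + 0.0078125 + 0.00390625
    = 179/256 = 0.69921875
Since 0.69921875 <= 1, Kraft's inequality IS satisfied.
A prefix code with these lengths CAN exist.

Kraft sum = 0.69921875. Satisfied.


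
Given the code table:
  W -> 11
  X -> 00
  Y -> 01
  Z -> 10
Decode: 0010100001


Decoding:
00 -> X
10 -> Z
10 -> Z
00 -> X
01 -> Y


Result: XZZXY


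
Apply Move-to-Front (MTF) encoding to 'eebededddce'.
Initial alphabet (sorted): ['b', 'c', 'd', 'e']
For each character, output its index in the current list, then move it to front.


MTF encoding:
'e': index 3 in ['b', 'c', 'd', 'e'] -> ['e', 'b', 'c', 'd']
'e': index 0 in ['e', 'b', 'c', 'd'] -> ['e', 'b', 'c', 'd']
'b': index 1 in ['e', 'b', 'c', 'd'] -> ['b', 'e', 'c', 'd']
'e': index 1 in ['b', 'e', 'c', 'd'] -> ['e', 'b', 'c', 'd']
'd': index 3 in ['e', 'b', 'c', 'd'] -> ['d', 'e', 'b', 'c']
'e': index 1 in ['d', 'e', 'b', 'c'] -> ['e', 'd', 'b', 'c']
'd': index 1 in ['e', 'd', 'b', 'c'] -> ['d', 'e', 'b', 'c']
'd': index 0 in ['d', 'e', 'b', 'c'] -> ['d', 'e', 'b', 'c']
'd': index 0 in ['d', 'e', 'b', 'c'] -> ['d', 'e', 'b', 'c']
'c': index 3 in ['d', 'e', 'b', 'c'] -> ['c', 'd', 'e', 'b']
'e': index 2 in ['c', 'd', 'e', 'b'] -> ['e', 'c', 'd', 'b']


Output: [3, 0, 1, 1, 3, 1, 1, 0, 0, 3, 2]


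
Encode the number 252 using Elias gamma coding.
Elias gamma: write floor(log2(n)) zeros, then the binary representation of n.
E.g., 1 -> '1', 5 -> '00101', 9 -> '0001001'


num_bits = floor(log2(252)) + 1 = 8
leading_zeros = num_bits - 1 = 7
binary(252) = 11111100

Elias gamma(252) = '0000000' + '11111100' = 000000011111100 (15 bits)


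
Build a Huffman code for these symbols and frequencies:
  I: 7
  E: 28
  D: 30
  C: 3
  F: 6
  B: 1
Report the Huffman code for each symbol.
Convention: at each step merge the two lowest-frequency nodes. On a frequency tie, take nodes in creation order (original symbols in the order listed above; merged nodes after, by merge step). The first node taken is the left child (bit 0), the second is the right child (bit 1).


Huffman tree construction:
Step 1: Merge B(1) + C(3) = 4
Step 2: Merge (B+C)(4) + F(6) = 10
Step 3: Merge I(7) + ((B+C)+F)(10) = 17
Step 4: Merge (I+((B+C)+F))(17) + E(28) = 45
Step 5: Merge D(30) + ((I+((B+C)+F))+E)(45) = 75
Read each symbol's code off the tree from the root (left child = 0, right child = 1).

Codes:
  I: 100 (length 3)
  E: 11 (length 2)
  D: 0 (length 1)
  C: 10101 (length 5)
  F: 1011 (length 4)
  B: 10100 (length 5)
Average code length: 151/75 = 2.0133 bits/symbol


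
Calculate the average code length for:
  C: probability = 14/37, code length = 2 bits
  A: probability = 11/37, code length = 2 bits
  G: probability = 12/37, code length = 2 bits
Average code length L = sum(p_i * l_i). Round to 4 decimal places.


Weighted contributions p_i * l_i:
  C: (14/37) * 2 = 28/37
  A: (11/37) * 2 = 22/37
  G: (12/37) * 2 = 24/37
Sum = (28 + 22 + 24)/37 = 74/37

L = 74/37 = 2.0000 bits/symbol


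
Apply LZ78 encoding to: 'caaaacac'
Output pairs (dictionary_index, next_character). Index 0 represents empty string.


LZ78 encoding steps:
Dictionary: {0: ''}
Step 1: w='' (idx 0), next='c' -> output (0, 'c'), add 'c' as idx 1
Step 2: w='' (idx 0), next='a' -> output (0, 'a'), add 'a' as idx 2
Step 3: w='a' (idx 2), next='a' -> output (2, 'a'), add 'aa' as idx 3
Step 4: w='a' (idx 2), next='c' -> output (2, 'c'), add 'ac' as idx 4
Step 5: w='ac' (idx 4), end of input -> output (4, '')


Encoded: [(0, 'c'), (0, 'a'), (2, 'a'), (2, 'c'), (4, '')]


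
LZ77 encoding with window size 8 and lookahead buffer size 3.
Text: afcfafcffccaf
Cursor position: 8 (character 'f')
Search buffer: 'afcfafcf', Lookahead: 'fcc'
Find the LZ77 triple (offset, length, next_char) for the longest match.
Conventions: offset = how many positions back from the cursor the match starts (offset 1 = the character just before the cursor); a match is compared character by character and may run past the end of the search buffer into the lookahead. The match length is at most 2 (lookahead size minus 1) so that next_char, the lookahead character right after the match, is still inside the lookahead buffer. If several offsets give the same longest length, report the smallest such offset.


Try each offset into the search buffer:
  offset=1 (pos 7, char 'f'): match length 1
  offset=2 (pos 6, char 'c'): match length 0
  offset=3 (pos 5, char 'f'): match length 2
  offset=4 (pos 4, char 'a'): match length 0
  offset=5 (pos 3, char 'f'): match length 1
  offset=6 (pos 2, char 'c'): match length 0
  offset=7 (pos 1, char 'f'): match length 2
  offset=8 (pos 0, char 'a'): match length 0
Longest match has length 2, found at offsets 3, 7; take the smallest, offset 3.
next_char = character at position 8 + 2 = 10 -> 'c'

Best match: offset=3, length=2 (matching 'fc' starting at position 5)
LZ77 triple: (3, 2, 'c')


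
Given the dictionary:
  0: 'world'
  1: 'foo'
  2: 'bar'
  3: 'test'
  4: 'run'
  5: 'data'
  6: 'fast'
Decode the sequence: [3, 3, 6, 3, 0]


Look up each index in the dictionary:
  3 -> 'test'
  3 -> 'test'
  6 -> 'fast'
  3 -> 'test'
  0 -> 'world'

Decoded: "test test fast test world"


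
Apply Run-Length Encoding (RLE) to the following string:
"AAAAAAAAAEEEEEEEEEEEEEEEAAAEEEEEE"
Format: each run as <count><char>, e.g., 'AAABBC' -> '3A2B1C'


Scanning runs left to right:
  i=0: run of 'A' x 9 -> '9A'
  i=9: run of 'E' x 15 -> '15E'
  i=24: run of 'A' x 3 -> '3A'
  i=27: run of 'E' x 6 -> '6E'

RLE = 9A15E3A6E


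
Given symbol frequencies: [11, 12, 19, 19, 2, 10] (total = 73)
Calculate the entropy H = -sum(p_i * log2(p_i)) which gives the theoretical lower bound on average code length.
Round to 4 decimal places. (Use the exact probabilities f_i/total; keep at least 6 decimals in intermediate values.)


Per-symbol terms -p_i * log2(p_i) with p_i = f_i/73:
  p = 11/73 = 0.150685: log2(p) = -2.730393, -p*log2(p) = 0.411429
  p = 12/73 = 0.164384: log2(p) = -2.604862, -p*log2(p) = 0.428197
  p = 19/73 = 0.260274: log2(p) = -1.941897, -p*log2(p) = 0.505425
  p = 19/73 = 0.260274: log2(p) = -1.941897, -p*log2(p) = 0.505425
  p = 2/73 = 0.027397: log2(p) = -5.189825, -p*log2(p) = 0.142187
  p = 10/73 = 0.136986: log2(p) = -2.867896, -p*log2(p) = 0.392863
H = 0.411429 + 0.428197 + 0.505425 + 0.505425 + 0.142187 + 0.392863 = 2.385526

H = 2.3855 bits/symbol


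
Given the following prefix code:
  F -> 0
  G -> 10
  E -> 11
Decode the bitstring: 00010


Decoding step by step:
Bits 0 -> F
Bits 0 -> F
Bits 0 -> F
Bits 10 -> G


Decoded message: FFFG


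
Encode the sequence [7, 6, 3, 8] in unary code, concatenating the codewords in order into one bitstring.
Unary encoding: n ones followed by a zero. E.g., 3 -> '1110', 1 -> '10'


Encode each number as n ones followed by a terminating 0:
  7 -> 11111110 (8 bits)
  6 -> 1111110 (7 bits)
  3 -> 1110 (4 bits)
  8 -> 111111110 (9 bits)
Total length = 8 + 7 + 4 + 9 = 28 bits.

Unary([7, 6, 3, 8]) = 1111111011111101110111111110 (28 bits)


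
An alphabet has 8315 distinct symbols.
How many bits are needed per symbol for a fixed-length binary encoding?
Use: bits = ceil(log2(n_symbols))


log2(8315) = 13.0215
Bracket: 2^13 = 8192 < 8315 <= 2^14 = 16384
So ceil(log2(8315)) = 14

bits = ceil(log2(8315)) = ceil(13.0215) = 14 bits


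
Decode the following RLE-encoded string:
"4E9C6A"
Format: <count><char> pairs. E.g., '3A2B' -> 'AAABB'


Expanding each <count><char> pair:
  4E -> 'EEEE'
  9C -> 'CCCCCCCCC'
  6A -> 'AAAAAA'

Decoded = EEEECCCCCCCCCAAAAAA


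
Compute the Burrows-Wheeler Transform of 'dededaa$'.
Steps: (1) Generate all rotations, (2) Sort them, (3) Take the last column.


Rotations (sorted):
  0: $dededaa -> last char: a
  1: a$dededa -> last char: a
  2: aa$deded -> last char: d
  3: daa$dede -> last char: e
  4: dedaa$de -> last char: e
  5: dededaa$ -> last char: $
  6: edaa$ded -> last char: d
  7: ededaa$d -> last char: d


BWT = aadee$dd


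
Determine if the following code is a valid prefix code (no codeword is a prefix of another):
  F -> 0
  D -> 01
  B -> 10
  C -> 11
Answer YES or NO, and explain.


Checking each pair (does one codeword prefix another?):
  F='0' vs D='01': prefix -- VIOLATION

NO -- this is NOT a valid prefix code. F (0) is a prefix of D (01).


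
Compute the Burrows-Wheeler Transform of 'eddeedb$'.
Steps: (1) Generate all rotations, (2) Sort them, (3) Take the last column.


Rotations (sorted):
  0: $eddeedb -> last char: b
  1: b$eddeed -> last char: d
  2: db$eddee -> last char: e
  3: ddeedb$e -> last char: e
  4: deedb$ed -> last char: d
  5: edb$edde -> last char: e
  6: eddeedb$ -> last char: $
  7: eedb$edd -> last char: d


BWT = bdeede$d


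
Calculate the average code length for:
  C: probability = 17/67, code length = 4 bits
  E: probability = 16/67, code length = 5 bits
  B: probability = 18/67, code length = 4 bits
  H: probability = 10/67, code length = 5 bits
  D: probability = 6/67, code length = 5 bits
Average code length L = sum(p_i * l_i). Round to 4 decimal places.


Weighted contributions p_i * l_i:
  C: (17/67) * 4 = 68/67
  E: (16/67) * 5 = 80/67
  B: (18/67) * 4 = 72/67
  H: (10/67) * 5 = 50/67
  D: (6/67) * 5 = 30/67
Sum = (68 + 80 + 72 + 50 + 30)/67 = 300/67

L = 300/67 = 4.4776 bits/symbol


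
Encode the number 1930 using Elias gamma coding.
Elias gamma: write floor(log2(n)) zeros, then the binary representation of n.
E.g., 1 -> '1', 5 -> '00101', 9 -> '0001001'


num_bits = floor(log2(1930)) + 1 = 11
leading_zeros = num_bits - 1 = 10
binary(1930) = 11110001010

Elias gamma(1930) = '0000000000' + '11110001010' = 000000000011110001010 (21 bits)


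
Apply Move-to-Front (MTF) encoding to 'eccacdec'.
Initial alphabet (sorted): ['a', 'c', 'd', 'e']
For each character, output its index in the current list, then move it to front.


MTF encoding:
'e': index 3 in ['a', 'c', 'd', 'e'] -> ['e', 'a', 'c', 'd']
'c': index 2 in ['e', 'a', 'c', 'd'] -> ['c', 'e', 'a', 'd']
'c': index 0 in ['c', 'e', 'a', 'd'] -> ['c', 'e', 'a', 'd']
'a': index 2 in ['c', 'e', 'a', 'd'] -> ['a', 'c', 'e', 'd']
'c': index 1 in ['a', 'c', 'e', 'd'] -> ['c', 'a', 'e', 'd']
'd': index 3 in ['c', 'a', 'e', 'd'] -> ['d', 'c', 'a', 'e']
'e': index 3 in ['d', 'c', 'a', 'e'] -> ['e', 'd', 'c', 'a']
'c': index 2 in ['e', 'd', 'c', 'a'] -> ['c', 'e', 'd', 'a']


Output: [3, 2, 0, 2, 1, 3, 3, 2]


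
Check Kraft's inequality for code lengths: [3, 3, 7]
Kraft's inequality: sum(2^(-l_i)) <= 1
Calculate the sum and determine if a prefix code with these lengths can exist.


Sum = 2^(-3) + 2^(-3) + 2^(-7)
    = 0.125 + 0.125 + 0.0078125
    = 33/128 = 0.2578125
Since 0.2578125 <= 1, Kraft's inequality IS satisfied.
A prefix code with these lengths CAN exist.

Kraft sum = 0.2578125. Satisfied.


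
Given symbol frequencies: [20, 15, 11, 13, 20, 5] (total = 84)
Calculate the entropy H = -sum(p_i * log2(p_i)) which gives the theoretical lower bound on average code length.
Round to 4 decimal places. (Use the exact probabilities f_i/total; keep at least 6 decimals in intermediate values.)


Per-symbol terms -p_i * log2(p_i) with p_i = f_i/84:
  p = 20/84 = 0.238095: log2(p) = -2.070389, -p*log2(p) = 0.492950
  p = 15/84 = 0.178571: log2(p) = -2.485427, -p*log2(p) = 0.443826
  p = 11/84 = 0.130952: log2(p) = -2.932886, -p*log2(p) = 0.384068
  p = 13/84 = 0.154762: log2(p) = -2.691878, -p*log2(p) = 0.416600
  p = 20/84 = 0.238095: log2(p) = -2.070389, -p*log2(p) = 0.492950
  p = 5/84 = 0.059524: log2(p) = -4.070389, -p*log2(p) = 0.242285
H = 0.492950 + 0.443826 + 0.384068 + 0.416600 + 0.492950 + 0.242285 = 2.472679

H = 2.4727 bits/symbol


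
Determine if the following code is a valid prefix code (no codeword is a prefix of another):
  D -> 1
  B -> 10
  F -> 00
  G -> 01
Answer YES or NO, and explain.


Checking each pair (does one codeword prefix another?):
  D='1' vs B='10': prefix -- VIOLATION

NO -- this is NOT a valid prefix code. D (1) is a prefix of B (10).


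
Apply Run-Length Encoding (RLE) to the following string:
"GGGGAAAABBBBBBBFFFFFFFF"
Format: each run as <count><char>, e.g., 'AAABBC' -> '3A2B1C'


Scanning runs left to right:
  i=0: run of 'G' x 4 -> '4G'
  i=4: run of 'A' x 4 -> '4A'
  i=8: run of 'B' x 7 -> '7B'
  i=15: run of 'F' x 8 -> '8F'

RLE = 4G4A7B8F


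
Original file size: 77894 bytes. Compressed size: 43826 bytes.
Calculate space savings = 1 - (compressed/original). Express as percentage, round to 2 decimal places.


ratio = compressed/original = 43826/77894 = 0.562636
savings = 1 - ratio = 1 - 0.562636 = 0.437364
as a percentage: 0.437364 * 100 = 43.74%

Space savings = 1 - 43826/77894 = 43.74%


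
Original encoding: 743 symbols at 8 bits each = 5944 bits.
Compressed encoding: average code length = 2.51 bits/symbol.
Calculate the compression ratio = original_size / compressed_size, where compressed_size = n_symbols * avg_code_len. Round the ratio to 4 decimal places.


original_size = n_symbols * orig_bits = 743 * 8 = 5944 bits
compressed_size = n_symbols * avg_code_len = 743 * 2.51 = 1864.93 bits
ratio = original_size / compressed_size = 5944 / 1864.93 = 3.1873

Compression ratio = 3.1873


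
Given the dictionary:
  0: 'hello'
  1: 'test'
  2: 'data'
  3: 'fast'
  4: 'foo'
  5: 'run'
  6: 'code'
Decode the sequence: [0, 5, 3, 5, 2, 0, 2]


Look up each index in the dictionary:
  0 -> 'hello'
  5 -> 'run'
  3 -> 'fast'
  5 -> 'run'
  2 -> 'data'
  0 -> 'hello'
  2 -> 'data'

Decoded: "hello run fast run data hello data"


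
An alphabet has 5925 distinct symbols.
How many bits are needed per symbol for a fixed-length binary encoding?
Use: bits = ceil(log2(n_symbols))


log2(5925) = 12.5326
Bracket: 2^12 = 4096 < 5925 <= 2^13 = 8192
So ceil(log2(5925)) = 13

bits = ceil(log2(5925)) = ceil(12.5326) = 13 bits


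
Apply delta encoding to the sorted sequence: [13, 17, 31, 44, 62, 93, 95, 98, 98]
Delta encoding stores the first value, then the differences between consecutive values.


First value: 13
Deltas:
  17 - 13 = 4
  31 - 17 = 14
  44 - 31 = 13
  62 - 44 = 18
  93 - 62 = 31
  95 - 93 = 2
  98 - 95 = 3
  98 - 98 = 0


Delta encoded: [13, 4, 14, 13, 18, 31, 2, 3, 0]


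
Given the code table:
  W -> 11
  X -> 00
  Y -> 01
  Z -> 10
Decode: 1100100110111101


Decoding:
11 -> W
00 -> X
10 -> Z
01 -> Y
10 -> Z
11 -> W
11 -> W
01 -> Y


Result: WXZYZWWY


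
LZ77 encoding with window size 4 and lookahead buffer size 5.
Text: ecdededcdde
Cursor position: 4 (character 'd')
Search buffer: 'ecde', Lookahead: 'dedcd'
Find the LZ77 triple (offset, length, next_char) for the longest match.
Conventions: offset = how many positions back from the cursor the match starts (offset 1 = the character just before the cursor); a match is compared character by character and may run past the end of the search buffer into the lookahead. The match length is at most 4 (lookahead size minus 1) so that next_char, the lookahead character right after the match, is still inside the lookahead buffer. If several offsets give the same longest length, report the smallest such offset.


Try each offset into the search buffer:
  offset=1 (pos 3, char 'e'): match length 0
  offset=2 (pos 2, char 'd'): match length 3
  offset=3 (pos 1, char 'c'): match length 0
  offset=4 (pos 0, char 'e'): match length 0
Longest match has length 3 at offset 2.
next_char = character at position 4 + 3 = 7 -> 'c'

Best match: offset=2, length=3 (matching 'ded' starting at position 2)
LZ77 triple: (2, 3, 'c')


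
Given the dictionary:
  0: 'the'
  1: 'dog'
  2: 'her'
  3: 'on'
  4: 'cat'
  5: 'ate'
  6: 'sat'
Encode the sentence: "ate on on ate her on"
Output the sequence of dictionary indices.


Look up each word in the dictionary:
  'ate' -> 5
  'on' -> 3
  'on' -> 3
  'ate' -> 5
  'her' -> 2
  'on' -> 3

Encoded: [5, 3, 3, 5, 2, 3]


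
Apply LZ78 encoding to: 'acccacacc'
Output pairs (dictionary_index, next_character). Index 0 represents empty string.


LZ78 encoding steps:
Dictionary: {0: ''}
Step 1: w='' (idx 0), next='a' -> output (0, 'a'), add 'a' as idx 1
Step 2: w='' (idx 0), next='c' -> output (0, 'c'), add 'c' as idx 2
Step 3: w='c' (idx 2), next='c' -> output (2, 'c'), add 'cc' as idx 3
Step 4: w='a' (idx 1), next='c' -> output (1, 'c'), add 'ac' as idx 4
Step 5: w='ac' (idx 4), next='c' -> output (4, 'c'), add 'acc' as idx 5


Encoded: [(0, 'a'), (0, 'c'), (2, 'c'), (1, 'c'), (4, 'c')]


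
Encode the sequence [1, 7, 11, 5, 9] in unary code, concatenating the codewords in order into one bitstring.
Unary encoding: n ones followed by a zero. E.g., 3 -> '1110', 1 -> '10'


Encode each number as n ones followed by a terminating 0:
  1 -> 10 (2 bits)
  7 -> 11111110 (8 bits)
  11 -> 111111111110 (12 bits)
  5 -> 111110 (6 bits)
  9 -> 1111111110 (10 bits)
Total length = 2 + 8 + 12 + 6 + 10 = 38 bits.

Unary([1, 7, 11, 5, 9]) = 10111111101111111111101111101111111110 (38 bits)


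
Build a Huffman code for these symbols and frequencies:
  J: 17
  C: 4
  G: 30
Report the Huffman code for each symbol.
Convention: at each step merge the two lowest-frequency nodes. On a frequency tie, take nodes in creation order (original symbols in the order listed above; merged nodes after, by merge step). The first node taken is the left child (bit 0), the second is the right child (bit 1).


Huffman tree construction:
Step 1: Merge C(4) + J(17) = 21
Step 2: Merge (C+J)(21) + G(30) = 51
Read each symbol's code off the tree from the root (left child = 0, right child = 1).

Codes:
  J: 01 (length 2)
  C: 00 (length 2)
  G: 1 (length 1)
Average code length: 72/51 = 1.4118 bits/symbol


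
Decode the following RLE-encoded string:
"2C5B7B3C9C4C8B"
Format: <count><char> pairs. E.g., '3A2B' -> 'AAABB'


Expanding each <count><char> pair:
  2C -> 'CC'
  5B -> 'BBBBB'
  7B -> 'BBBBBBB'
  3C -> 'CCC'
  9C -> 'CCCCCCCCC'
  4C -> 'CCCC'
  8B -> 'BBBBBBBB'

Decoded = CCBBBBBBBBBBBBCCCCCCCCCCCCCCCCBBBBBBBB


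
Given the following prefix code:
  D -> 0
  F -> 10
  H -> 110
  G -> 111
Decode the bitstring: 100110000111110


Decoding step by step:
Bits 10 -> F
Bits 0 -> D
Bits 110 -> H
Bits 0 -> D
Bits 0 -> D
Bits 0 -> D
Bits 111 -> G
Bits 110 -> H


Decoded message: FDHDDDGH


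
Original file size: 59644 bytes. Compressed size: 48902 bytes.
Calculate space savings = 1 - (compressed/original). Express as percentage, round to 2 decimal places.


ratio = compressed/original = 48902/59644 = 0.819898
savings = 1 - ratio = 1 - 0.819898 = 0.180102
as a percentage: 0.180102 * 100 = 18.01%

Space savings = 1 - 48902/59644 = 18.01%


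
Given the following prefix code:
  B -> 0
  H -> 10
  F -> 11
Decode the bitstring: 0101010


Decoding step by step:
Bits 0 -> B
Bits 10 -> H
Bits 10 -> H
Bits 10 -> H


Decoded message: BHHH


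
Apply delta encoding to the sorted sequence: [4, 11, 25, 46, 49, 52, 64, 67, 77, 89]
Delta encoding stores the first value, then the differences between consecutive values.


First value: 4
Deltas:
  11 - 4 = 7
  25 - 11 = 14
  46 - 25 = 21
  49 - 46 = 3
  52 - 49 = 3
  64 - 52 = 12
  67 - 64 = 3
  77 - 67 = 10
  89 - 77 = 12


Delta encoded: [4, 7, 14, 21, 3, 3, 12, 3, 10, 12]


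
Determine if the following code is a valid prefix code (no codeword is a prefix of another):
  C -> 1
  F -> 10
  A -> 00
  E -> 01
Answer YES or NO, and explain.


Checking each pair (does one codeword prefix another?):
  C='1' vs F='10': prefix -- VIOLATION

NO -- this is NOT a valid prefix code. C (1) is a prefix of F (10).


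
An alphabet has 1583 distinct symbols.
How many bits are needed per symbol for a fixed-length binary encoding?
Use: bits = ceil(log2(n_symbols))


log2(1583) = 10.6284
Bracket: 2^10 = 1024 < 1583 <= 2^11 = 2048
So ceil(log2(1583)) = 11

bits = ceil(log2(1583)) = ceil(10.6284) = 11 bits


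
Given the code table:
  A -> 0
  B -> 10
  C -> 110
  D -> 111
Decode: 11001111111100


Decoding:
110 -> C
0 -> A
111 -> D
111 -> D
110 -> C
0 -> A


Result: CADDCA


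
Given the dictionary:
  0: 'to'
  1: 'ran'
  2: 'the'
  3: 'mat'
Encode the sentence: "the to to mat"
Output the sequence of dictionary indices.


Look up each word in the dictionary:
  'the' -> 2
  'to' -> 0
  'to' -> 0
  'mat' -> 3

Encoded: [2, 0, 0, 3]


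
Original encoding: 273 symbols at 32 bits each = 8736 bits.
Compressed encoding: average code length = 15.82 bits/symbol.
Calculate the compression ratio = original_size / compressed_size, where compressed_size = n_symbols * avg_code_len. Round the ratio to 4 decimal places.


original_size = n_symbols * orig_bits = 273 * 32 = 8736 bits
compressed_size = n_symbols * avg_code_len = 273 * 15.82 = 4318.86 bits
ratio = original_size / compressed_size = 8736 / 4318.86 = 2.0228

Compression ratio = 2.0228


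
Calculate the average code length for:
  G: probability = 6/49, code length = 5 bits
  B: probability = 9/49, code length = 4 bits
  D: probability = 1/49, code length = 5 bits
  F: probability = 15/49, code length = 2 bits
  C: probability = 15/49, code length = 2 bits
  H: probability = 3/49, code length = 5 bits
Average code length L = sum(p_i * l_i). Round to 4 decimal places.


Weighted contributions p_i * l_i:
  G: (6/49) * 5 = 30/49
  B: (9/49) * 4 = 36/49
  D: (1/49) * 5 = 5/49
  F: (15/49) * 2 = 30/49
  C: (15/49) * 2 = 30/49
  H: (3/49) * 5 = 15/49
Sum = (30 + 36 + 5 + 30 + 30 + 15)/49 = 146/49

L = 146/49 = 2.9796 bits/symbol


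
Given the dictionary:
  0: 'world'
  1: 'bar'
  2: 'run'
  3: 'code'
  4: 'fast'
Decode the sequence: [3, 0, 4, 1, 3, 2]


Look up each index in the dictionary:
  3 -> 'code'
  0 -> 'world'
  4 -> 'fast'
  1 -> 'bar'
  3 -> 'code'
  2 -> 'run'

Decoded: "code world fast bar code run"


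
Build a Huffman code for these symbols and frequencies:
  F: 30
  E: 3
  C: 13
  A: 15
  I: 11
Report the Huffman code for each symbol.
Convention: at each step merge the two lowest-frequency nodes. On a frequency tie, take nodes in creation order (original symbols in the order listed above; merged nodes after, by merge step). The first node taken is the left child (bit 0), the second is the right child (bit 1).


Huffman tree construction:
Step 1: Merge E(3) + I(11) = 14
Step 2: Merge C(13) + (E+I)(14) = 27
Step 3: Merge A(15) + (C+(E+I))(27) = 42
Step 4: Merge F(30) + (A+(C+(E+I)))(42) = 72
Read each symbol's code off the tree from the root (left child = 0, right child = 1).

Codes:
  F: 0 (length 1)
  E: 1110 (length 4)
  C: 110 (length 3)
  A: 10 (length 2)
  I: 1111 (length 4)
Average code length: 155/72 = 2.1528 bits/symbol


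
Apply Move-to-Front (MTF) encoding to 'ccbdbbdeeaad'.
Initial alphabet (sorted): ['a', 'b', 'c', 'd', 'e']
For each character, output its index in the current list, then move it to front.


MTF encoding:
'c': index 2 in ['a', 'b', 'c', 'd', 'e'] -> ['c', 'a', 'b', 'd', 'e']
'c': index 0 in ['c', 'a', 'b', 'd', 'e'] -> ['c', 'a', 'b', 'd', 'e']
'b': index 2 in ['c', 'a', 'b', 'd', 'e'] -> ['b', 'c', 'a', 'd', 'e']
'd': index 3 in ['b', 'c', 'a', 'd', 'e'] -> ['d', 'b', 'c', 'a', 'e']
'b': index 1 in ['d', 'b', 'c', 'a', 'e'] -> ['b', 'd', 'c', 'a', 'e']
'b': index 0 in ['b', 'd', 'c', 'a', 'e'] -> ['b', 'd', 'c', 'a', 'e']
'd': index 1 in ['b', 'd', 'c', 'a', 'e'] -> ['d', 'b', 'c', 'a', 'e']
'e': index 4 in ['d', 'b', 'c', 'a', 'e'] -> ['e', 'd', 'b', 'c', 'a']
'e': index 0 in ['e', 'd', 'b', 'c', 'a'] -> ['e', 'd', 'b', 'c', 'a']
'a': index 4 in ['e', 'd', 'b', 'c', 'a'] -> ['a', 'e', 'd', 'b', 'c']
'a': index 0 in ['a', 'e', 'd', 'b', 'c'] -> ['a', 'e', 'd', 'b', 'c']
'd': index 2 in ['a', 'e', 'd', 'b', 'c'] -> ['d', 'a', 'e', 'b', 'c']


Output: [2, 0, 2, 3, 1, 0, 1, 4, 0, 4, 0, 2]


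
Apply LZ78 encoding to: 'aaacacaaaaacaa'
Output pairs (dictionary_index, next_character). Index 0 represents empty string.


LZ78 encoding steps:
Dictionary: {0: ''}
Step 1: w='' (idx 0), next='a' -> output (0, 'a'), add 'a' as idx 1
Step 2: w='a' (idx 1), next='a' -> output (1, 'a'), add 'aa' as idx 2
Step 3: w='' (idx 0), next='c' -> output (0, 'c'), add 'c' as idx 3
Step 4: w='a' (idx 1), next='c' -> output (1, 'c'), add 'ac' as idx 4
Step 5: w='aa' (idx 2), next='a' -> output (2, 'a'), add 'aaa' as idx 5
Step 6: w='aa' (idx 2), next='c' -> output (2, 'c'), add 'aac' as idx 6
Step 7: w='aa' (idx 2), end of input -> output (2, '')


Encoded: [(0, 'a'), (1, 'a'), (0, 'c'), (1, 'c'), (2, 'a'), (2, 'c'), (2, '')]


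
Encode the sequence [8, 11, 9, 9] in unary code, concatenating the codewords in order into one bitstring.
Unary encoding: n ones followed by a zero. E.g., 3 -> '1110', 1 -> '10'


Encode each number as n ones followed by a terminating 0:
  8 -> 111111110 (9 bits)
  11 -> 111111111110 (12 bits)
  9 -> 1111111110 (10 bits)
  9 -> 1111111110 (10 bits)
Total length = 9 + 12 + 10 + 10 = 41 bits.

Unary([8, 11, 9, 9]) = 11111111011111111111011111111101111111110 (41 bits)


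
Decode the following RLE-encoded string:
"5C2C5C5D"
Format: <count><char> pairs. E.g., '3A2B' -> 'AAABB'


Expanding each <count><char> pair:
  5C -> 'CCCCC'
  2C -> 'CC'
  5C -> 'CCCCC'
  5D -> 'DDDDD'

Decoded = CCCCCCCCCCCCDDDDD


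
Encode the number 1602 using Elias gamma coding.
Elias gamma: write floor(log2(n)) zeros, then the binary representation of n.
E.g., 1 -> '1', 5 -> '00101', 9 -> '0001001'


num_bits = floor(log2(1602)) + 1 = 11
leading_zeros = num_bits - 1 = 10
binary(1602) = 11001000010

Elias gamma(1602) = '0000000000' + '11001000010' = 000000000011001000010 (21 bits)


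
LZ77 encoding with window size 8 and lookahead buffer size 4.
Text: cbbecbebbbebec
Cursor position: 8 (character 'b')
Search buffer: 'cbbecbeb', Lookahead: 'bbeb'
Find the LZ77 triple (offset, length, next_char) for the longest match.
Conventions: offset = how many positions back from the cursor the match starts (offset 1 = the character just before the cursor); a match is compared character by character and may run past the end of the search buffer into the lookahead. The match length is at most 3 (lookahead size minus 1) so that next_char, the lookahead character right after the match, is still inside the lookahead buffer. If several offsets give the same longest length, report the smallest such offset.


Try each offset into the search buffer:
  offset=1 (pos 7, char 'b'): match length 2
  offset=2 (pos 6, char 'e'): match length 0
  offset=3 (pos 5, char 'b'): match length 1
  offset=4 (pos 4, char 'c'): match length 0
  offset=5 (pos 3, char 'e'): match length 0
  offset=6 (pos 2, char 'b'): match length 1
  offset=7 (pos 1, char 'b'): match length 3
  offset=8 (pos 0, char 'c'): match length 0
Longest match has length 3 at offset 7.
next_char = character at position 8 + 3 = 11 -> 'b'

Best match: offset=7, length=3 (matching 'bbe' starting at position 1)
LZ77 triple: (7, 3, 'b')


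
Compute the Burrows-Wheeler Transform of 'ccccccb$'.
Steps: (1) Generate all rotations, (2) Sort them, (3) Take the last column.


Rotations (sorted):
  0: $ccccccb -> last char: b
  1: b$cccccc -> last char: c
  2: cb$ccccc -> last char: c
  3: ccb$cccc -> last char: c
  4: cccb$ccc -> last char: c
  5: ccccb$cc -> last char: c
  6: cccccb$c -> last char: c
  7: ccccccb$ -> last char: $


BWT = bcccccc$


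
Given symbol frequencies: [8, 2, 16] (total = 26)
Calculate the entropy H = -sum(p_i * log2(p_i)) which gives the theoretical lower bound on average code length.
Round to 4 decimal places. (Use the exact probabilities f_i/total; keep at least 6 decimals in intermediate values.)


Per-symbol terms -p_i * log2(p_i) with p_i = f_i/26:
  p = 8/26 = 0.307692: log2(p) = -1.700440, -p*log2(p) = 0.523212
  p = 2/26 = 0.076923: log2(p) = -3.700440, -p*log2(p) = 0.284649
  p = 16/26 = 0.615385: log2(p) = -0.700440, -p*log2(p) = 0.431040
H = 0.523212 + 0.284649 + 0.431040 = 1.238901

H = 1.2389 bits/symbol


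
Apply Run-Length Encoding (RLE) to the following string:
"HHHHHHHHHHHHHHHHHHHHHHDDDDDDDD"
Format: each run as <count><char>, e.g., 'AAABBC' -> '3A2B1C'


Scanning runs left to right:
  i=0: run of 'H' x 22 -> '22H'
  i=22: run of 'D' x 8 -> '8D'

RLE = 22H8D


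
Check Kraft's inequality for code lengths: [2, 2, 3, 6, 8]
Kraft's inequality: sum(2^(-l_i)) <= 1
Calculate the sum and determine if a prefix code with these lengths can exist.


Sum = 2^(-2) + 2^(-2) + 2^(-3) + 2^(-6) + 2^(-8)
    = 0.25 + 0.25 + 0.125 + 0.015625 + 0.00390625
    = 165/256 = 0.64453125
Since 0.64453125 <= 1, Kraft's inequality IS satisfied.
A prefix code with these lengths CAN exist.

Kraft sum = 0.64453125. Satisfied.


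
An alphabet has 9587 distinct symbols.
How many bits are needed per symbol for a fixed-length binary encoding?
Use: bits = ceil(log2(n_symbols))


log2(9587) = 13.2269
Bracket: 2^13 = 8192 < 9587 <= 2^14 = 16384
So ceil(log2(9587)) = 14

bits = ceil(log2(9587)) = ceil(13.2269) = 14 bits


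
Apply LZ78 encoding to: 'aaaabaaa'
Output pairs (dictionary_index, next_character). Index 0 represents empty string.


LZ78 encoding steps:
Dictionary: {0: ''}
Step 1: w='' (idx 0), next='a' -> output (0, 'a'), add 'a' as idx 1
Step 2: w='a' (idx 1), next='a' -> output (1, 'a'), add 'aa' as idx 2
Step 3: w='a' (idx 1), next='b' -> output (1, 'b'), add 'ab' as idx 3
Step 4: w='aa' (idx 2), next='a' -> output (2, 'a'), add 'aaa' as idx 4


Encoded: [(0, 'a'), (1, 'a'), (1, 'b'), (2, 'a')]


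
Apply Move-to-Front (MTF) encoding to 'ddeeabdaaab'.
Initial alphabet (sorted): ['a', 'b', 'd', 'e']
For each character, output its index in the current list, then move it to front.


MTF encoding:
'd': index 2 in ['a', 'b', 'd', 'e'] -> ['d', 'a', 'b', 'e']
'd': index 0 in ['d', 'a', 'b', 'e'] -> ['d', 'a', 'b', 'e']
'e': index 3 in ['d', 'a', 'b', 'e'] -> ['e', 'd', 'a', 'b']
'e': index 0 in ['e', 'd', 'a', 'b'] -> ['e', 'd', 'a', 'b']
'a': index 2 in ['e', 'd', 'a', 'b'] -> ['a', 'e', 'd', 'b']
'b': index 3 in ['a', 'e', 'd', 'b'] -> ['b', 'a', 'e', 'd']
'd': index 3 in ['b', 'a', 'e', 'd'] -> ['d', 'b', 'a', 'e']
'a': index 2 in ['d', 'b', 'a', 'e'] -> ['a', 'd', 'b', 'e']
'a': index 0 in ['a', 'd', 'b', 'e'] -> ['a', 'd', 'b', 'e']
'a': index 0 in ['a', 'd', 'b', 'e'] -> ['a', 'd', 'b', 'e']
'b': index 2 in ['a', 'd', 'b', 'e'] -> ['b', 'a', 'd', 'e']


Output: [2, 0, 3, 0, 2, 3, 3, 2, 0, 0, 2]


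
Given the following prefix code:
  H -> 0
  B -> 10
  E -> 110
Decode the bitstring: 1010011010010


Decoding step by step:
Bits 10 -> B
Bits 10 -> B
Bits 0 -> H
Bits 110 -> E
Bits 10 -> B
Bits 0 -> H
Bits 10 -> B


Decoded message: BBHEBHB


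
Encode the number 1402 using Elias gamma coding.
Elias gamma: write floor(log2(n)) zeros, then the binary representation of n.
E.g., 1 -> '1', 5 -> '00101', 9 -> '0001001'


num_bits = floor(log2(1402)) + 1 = 11
leading_zeros = num_bits - 1 = 10
binary(1402) = 10101111010

Elias gamma(1402) = '0000000000' + '10101111010' = 000000000010101111010 (21 bits)


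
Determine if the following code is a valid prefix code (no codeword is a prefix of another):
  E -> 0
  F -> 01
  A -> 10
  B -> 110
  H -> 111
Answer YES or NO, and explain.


Checking each pair (does one codeword prefix another?):
  E='0' vs F='01': prefix -- VIOLATION

NO -- this is NOT a valid prefix code. E (0) is a prefix of F (01).


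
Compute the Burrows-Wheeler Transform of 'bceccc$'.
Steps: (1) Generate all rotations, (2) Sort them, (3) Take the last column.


Rotations (sorted):
  0: $bceccc -> last char: c
  1: bceccc$ -> last char: $
  2: c$bcecc -> last char: c
  3: cc$bcec -> last char: c
  4: ccc$bce -> last char: e
  5: ceccc$b -> last char: b
  6: eccc$bc -> last char: c


BWT = c$ccebc


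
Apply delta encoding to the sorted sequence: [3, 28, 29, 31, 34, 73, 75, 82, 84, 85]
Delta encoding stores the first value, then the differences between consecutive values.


First value: 3
Deltas:
  28 - 3 = 25
  29 - 28 = 1
  31 - 29 = 2
  34 - 31 = 3
  73 - 34 = 39
  75 - 73 = 2
  82 - 75 = 7
  84 - 82 = 2
  85 - 84 = 1


Delta encoded: [3, 25, 1, 2, 3, 39, 2, 7, 2, 1]


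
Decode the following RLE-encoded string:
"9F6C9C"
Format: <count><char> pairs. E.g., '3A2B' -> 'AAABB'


Expanding each <count><char> pair:
  9F -> 'FFFFFFFFF'
  6C -> 'CCCCCC'
  9C -> 'CCCCCCCCC'

Decoded = FFFFFFFFFCCCCCCCCCCCCCCC


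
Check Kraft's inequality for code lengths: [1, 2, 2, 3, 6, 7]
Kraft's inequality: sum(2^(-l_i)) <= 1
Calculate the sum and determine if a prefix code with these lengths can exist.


Sum = 2^(-1) + 2^(-2) + 2^(-2) + 2^(-3) + 2^(-6) + 2^(-7)
    = 0.5 + 0.25 + 0.25 + 0.125 + 0.015625 + 0.0078125
    = 147/128 = 1.1484375
Since 1.1484375 > 1, Kraft's inequality is NOT satisfied.
A prefix code with these lengths CANNOT exist.

Kraft sum = 1.1484375. Not satisfied.


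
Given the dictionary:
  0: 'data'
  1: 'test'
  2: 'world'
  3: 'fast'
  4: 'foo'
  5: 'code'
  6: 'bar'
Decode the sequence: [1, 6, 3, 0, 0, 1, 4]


Look up each index in the dictionary:
  1 -> 'test'
  6 -> 'bar'
  3 -> 'fast'
  0 -> 'data'
  0 -> 'data'
  1 -> 'test'
  4 -> 'foo'

Decoded: "test bar fast data data test foo"


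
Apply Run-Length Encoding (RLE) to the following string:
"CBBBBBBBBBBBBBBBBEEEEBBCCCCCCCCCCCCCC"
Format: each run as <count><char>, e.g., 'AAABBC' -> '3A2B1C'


Scanning runs left to right:
  i=0: run of 'C' x 1 -> '1C'
  i=1: run of 'B' x 16 -> '16B'
  i=17: run of 'E' x 4 -> '4E'
  i=21: run of 'B' x 2 -> '2B'
  i=23: run of 'C' x 14 -> '14C'

RLE = 1C16B4E2B14C


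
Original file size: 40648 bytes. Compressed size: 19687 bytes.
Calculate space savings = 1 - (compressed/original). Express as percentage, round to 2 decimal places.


ratio = compressed/original = 19687/40648 = 0.484329
savings = 1 - ratio = 1 - 0.484329 = 0.515671
as a percentage: 0.515671 * 100 = 51.57%

Space savings = 1 - 19687/40648 = 51.57%


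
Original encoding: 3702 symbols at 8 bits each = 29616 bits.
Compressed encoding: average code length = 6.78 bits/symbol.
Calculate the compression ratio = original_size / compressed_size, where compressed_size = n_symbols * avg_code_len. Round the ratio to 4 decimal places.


original_size = n_symbols * orig_bits = 3702 * 8 = 29616 bits
compressed_size = n_symbols * avg_code_len = 3702 * 6.78 = 25099.56 bits
ratio = original_size / compressed_size = 29616 / 25099.56 = 1.1799

Compression ratio = 1.1799


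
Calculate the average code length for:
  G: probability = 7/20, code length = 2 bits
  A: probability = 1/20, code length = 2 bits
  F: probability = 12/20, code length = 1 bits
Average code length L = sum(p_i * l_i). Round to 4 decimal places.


Weighted contributions p_i * l_i:
  G: (7/20) * 2 = 14/20
  A: (1/20) * 2 = 2/20
  F: (12/20) * 1 = 12/20
Sum = (14 + 2 + 12)/20 = 28/20

L = 28/20 = 1.4000 bits/symbol


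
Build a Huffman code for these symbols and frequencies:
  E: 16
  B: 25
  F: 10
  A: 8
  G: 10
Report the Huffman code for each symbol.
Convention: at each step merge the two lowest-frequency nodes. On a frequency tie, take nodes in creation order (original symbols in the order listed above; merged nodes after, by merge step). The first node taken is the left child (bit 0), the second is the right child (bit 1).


Huffman tree construction:
Step 1: Merge A(8) + F(10) = 18
Step 2: Merge G(10) + E(16) = 26
Step 3: Merge (A+F)(18) + B(25) = 43
Step 4: Merge (G+E)(26) + ((A+F)+B)(43) = 69
Read each symbol's code off the tree from the root (left child = 0, right child = 1).

Codes:
  E: 01 (length 2)
  B: 11 (length 2)
  F: 101 (length 3)
  A: 100 (length 3)
  G: 00 (length 2)
Average code length: 156/69 = 2.2609 bits/symbol


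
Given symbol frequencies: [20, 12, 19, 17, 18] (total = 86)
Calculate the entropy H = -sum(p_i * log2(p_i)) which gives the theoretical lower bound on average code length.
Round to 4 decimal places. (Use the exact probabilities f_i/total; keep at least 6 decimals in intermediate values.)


Per-symbol terms -p_i * log2(p_i) with p_i = f_i/86:
  p = 20/86 = 0.232558: log2(p) = -2.104337, -p*log2(p) = 0.489381
  p = 12/86 = 0.139535: log2(p) = -2.841302, -p*log2(p) = 0.396461
  p = 19/86 = 0.220930: log2(p) = -2.178337, -p*log2(p) = 0.481261
  p = 17/86 = 0.197674: log2(p) = -2.338802, -p*log2(p) = 0.462321
  p = 18/86 = 0.209302: log2(p) = -2.256340, -p*log2(p) = 0.472257
H = 0.489381 + 0.396461 + 0.481261 + 0.462321 + 0.472257 = 2.301681

H = 2.3017 bits/symbol


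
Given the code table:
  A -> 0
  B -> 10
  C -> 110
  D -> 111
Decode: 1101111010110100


Decoding:
110 -> C
111 -> D
10 -> B
10 -> B
110 -> C
10 -> B
0 -> A


Result: CDBBCBA


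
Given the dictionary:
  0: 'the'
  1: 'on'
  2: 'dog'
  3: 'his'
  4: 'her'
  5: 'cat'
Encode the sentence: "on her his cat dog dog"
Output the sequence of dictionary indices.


Look up each word in the dictionary:
  'on' -> 1
  'her' -> 4
  'his' -> 3
  'cat' -> 5
  'dog' -> 2
  'dog' -> 2

Encoded: [1, 4, 3, 5, 2, 2]


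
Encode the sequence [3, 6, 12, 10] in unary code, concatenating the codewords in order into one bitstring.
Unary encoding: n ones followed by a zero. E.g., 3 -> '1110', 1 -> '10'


Encode each number as n ones followed by a terminating 0:
  3 -> 1110 (4 bits)
  6 -> 1111110 (7 bits)
  12 -> 1111111111110 (13 bits)
  10 -> 11111111110 (11 bits)
Total length = 4 + 7 + 13 + 11 = 35 bits.

Unary([3, 6, 12, 10]) = 11101111110111111111111011111111110 (35 bits)


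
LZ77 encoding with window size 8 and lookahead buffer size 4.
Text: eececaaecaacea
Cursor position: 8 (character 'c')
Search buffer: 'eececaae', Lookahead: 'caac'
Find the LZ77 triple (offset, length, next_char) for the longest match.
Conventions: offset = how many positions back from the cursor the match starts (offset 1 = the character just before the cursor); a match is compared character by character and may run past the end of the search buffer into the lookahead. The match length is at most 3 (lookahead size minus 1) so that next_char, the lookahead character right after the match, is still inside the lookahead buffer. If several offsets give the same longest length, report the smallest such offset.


Try each offset into the search buffer:
  offset=1 (pos 7, char 'e'): match length 0
  offset=2 (pos 6, char 'a'): match length 0
  offset=3 (pos 5, char 'a'): match length 0
  offset=4 (pos 4, char 'c'): match length 3
  offset=5 (pos 3, char 'e'): match length 0
  offset=6 (pos 2, char 'c'): match length 1
  offset=7 (pos 1, char 'e'): match length 0
  offset=8 (pos 0, char 'e'): match length 0
Longest match has length 3 at offset 4.
next_char = character at position 8 + 3 = 11 -> 'c'

Best match: offset=4, length=3 (matching 'caa' starting at position 4)
LZ77 triple: (4, 3, 'c')
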